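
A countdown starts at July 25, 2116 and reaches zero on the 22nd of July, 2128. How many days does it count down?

Jul 25, 2116 → Jul 25, 2117: 365 days.
Jul 25, 2117 → Jul 25, 2118: 365 days.
Jul 25, 2118 → Jul 25, 2119: 365 days.
Jul 25, 2119 → Jul 25, 2120: 366 days (Feb 29, 2120 is in that span).
Jul 25, 2120 → Jul 25, 2121: 365 days.
Jul 25, 2121 → Jul 25, 2122: 365 days.
Jul 25, 2122 → Jul 25, 2123: 365 days.
Jul 25, 2123 → Jul 25, 2124: 366 days (Feb 29, 2124 is in that span).
Jul 25, 2124 → Jul 25, 2125: 365 days.
Jul 25, 2125 → Jul 25, 2126: 365 days.
Jul 25, 2126 → Jul 25, 2127: 365 days.
Jul 25, 2127 → Aug 25, 2127: 31 days (July has 31).
Aug 25, 2127 → Sep 25, 2127: 31 days (August has 31).
Sep 25, 2127 → Oct 25, 2127: 30 days (September has 30).
Oct 25, 2127 → Nov 25, 2127: 31 days (October has 31).
Nov 25, 2127 → Dec 25, 2127: 30 days (November has 30).
Dec 25, 2127 → Jan 25, 2128: 31 days (December has 31).
Jan 25, 2128 → Feb 25, 2128: 31 days (January has 31).
Feb 25, 2128 → Mar 25, 2128: 29 days (February has 29).
Mar 25, 2128 → Apr 25, 2128: 31 days (March has 31).
Apr 25, 2128 → May 25, 2128: 30 days (April has 30).
May 25, 2128 → Jun 25, 2128: 31 days (May has 31).
Jun 25, 2128 → Jul 22, 2128: 27 days.
Total: 4380 days.

4380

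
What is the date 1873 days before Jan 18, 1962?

December 2, 1956

−365 (one year) → Jan 18, 1961 (1508 left).
−366 (one year; includes Feb 29, 1960) → Jan 18, 1960 (1142 left).
−365 (one year) → Jan 18, 1959 (777 left).
−365 (one year) → Jan 18, 1958 (412 left).
−365 (one year) → Jan 18, 1957 (47 left).
−18 → Dec 31, 1956 (end of Dec, 31 days; 29 left).
−29 → Dec 2, 1956.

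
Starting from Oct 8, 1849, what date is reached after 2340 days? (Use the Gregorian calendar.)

March 5, 1856

+365 (one year) → Oct 8, 1850 (1975 left).
+365 (one year) → Oct 8, 1851 (1610 left).
+366 (one year; includes Feb 29, 1852) → Oct 8, 1852 (1244 left).
+365 (one year) → Oct 8, 1853 (879 left).
+365 (one year) → Oct 8, 1854 (514 left).
+365 (one year) → Oct 8, 1855 (149 left).
Oct has 31 days: +24 → Nov 1, 1855 (125 left).
Nov has 30 days: +30 → Dec 1, 1855 (95 left).
Dec has 31 days: +31 → Jan 1, 1856 (64 left).
Jan has 31 days: +31 → Feb 1, 1856 (33 left).
Feb has 29 days: +29 → Mar 1, 1856 (4 left).
+4 → Mar 5, 1856.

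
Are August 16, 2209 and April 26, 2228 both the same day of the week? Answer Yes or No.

No

From Aug 16, 2209 to Apr 26, 2228 is 6828 days.
6828 mod 7 = 3, so they are different weekdays.
(Aug 16, 2209 is a Wednesday; Apr 26, 2228 is a Saturday.)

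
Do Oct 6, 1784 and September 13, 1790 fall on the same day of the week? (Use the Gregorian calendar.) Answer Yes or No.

From Oct 6, 1784 to Sep 13, 1790 is 2168 days.
2168 mod 7 = 5, so they are different weekdays.
(Oct 6, 1784 is a Wednesday; Sep 13, 1790 is a Monday.)

No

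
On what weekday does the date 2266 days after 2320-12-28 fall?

Sunday

First find the weekday of Dec 28, 2320. Doomsday rule: the anchor day for the 2300s is Wednesday. For year 20: 20÷12 = 1 r 8, and 8÷4 = 2, so 1+8+2 = 11.
Wednesday + 11 ≡ Sunday — that's 2320's doomsday.
In December the doomsday date is Dec 12.
Dec 28 is 16 days after Dec 12; 16 mod 7 = 2, so Sunday + 2 = Tuesday.
2266 mod 7 = 5, so 2266 days after a Tuesday is Tuesday + 5 = Sunday.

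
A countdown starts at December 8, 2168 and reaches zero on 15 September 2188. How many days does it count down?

7221

Dec 8, 2168 → Dec 8, 2169: 365 days.
Dec 8, 2169 → Dec 8, 2170: 365 days.
Dec 8, 2170 → Dec 8, 2171: 365 days.
Dec 8, 2171 → Dec 8, 2172: 366 days (Feb 29, 2172 is in that span).
Dec 8, 2172 → Dec 8, 2173: 365 days.
Dec 8, 2173 → Dec 8, 2174: 365 days.
Dec 8, 2174 → Dec 8, 2175: 365 days.
Dec 8, 2175 → Dec 8, 2176: 366 days (Feb 29, 2176 is in that span).
Dec 8, 2176 → Dec 8, 2177: 365 days.
Dec 8, 2177 → Dec 8, 2178: 365 days.
Dec 8, 2178 → Dec 8, 2179: 365 days.
Dec 8, 2179 → Dec 8, 2180: 366 days (Feb 29, 2180 is in that span).
Dec 8, 2180 → Dec 8, 2181: 365 days.
Dec 8, 2181 → Dec 8, 2182: 365 days.
Dec 8, 2182 → Dec 8, 2183: 365 days.
Dec 8, 2183 → Dec 8, 2184: 366 days (Feb 29, 2184 is in that span).
Dec 8, 2184 → Dec 8, 2185: 365 days.
Dec 8, 2185 → Dec 8, 2186: 365 days.
Dec 8, 2186 → Dec 8, 2187: 365 days.
Dec 8, 2187 → Jan 8, 2188: 31 days (December has 31).
Jan 8, 2188 → Feb 8, 2188: 31 days (January has 31).
Feb 8, 2188 → Mar 8, 2188: 29 days (February has 29).
Mar 8, 2188 → Apr 8, 2188: 31 days (March has 31).
Apr 8, 2188 → May 8, 2188: 30 days (April has 30).
May 8, 2188 → Jun 8, 2188: 31 days (May has 31).
Jun 8, 2188 → Jul 8, 2188: 30 days (June has 30).
Jul 8, 2188 → Aug 8, 2188: 31 days (July has 31).
Aug 8, 2188 → Sep 8, 2188: 31 days (August has 31).
Sep 8, 2188 → Sep 15, 2188: 7 days.
Total: 7221 days.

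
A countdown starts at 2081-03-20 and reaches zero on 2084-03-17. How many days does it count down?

1093

Mar 20, 2081 → Mar 20, 2082: 365 days.
Mar 20, 2082 → Mar 20, 2083: 365 days.
Mar 20, 2083 → Apr 20, 2083: 31 days (March has 31).
Apr 20, 2083 → May 20, 2083: 30 days (April has 30).
May 20, 2083 → Jun 20, 2083: 31 days (May has 31).
Jun 20, 2083 → Jul 20, 2083: 30 days (June has 30).
Jul 20, 2083 → Aug 20, 2083: 31 days (July has 31).
Aug 20, 2083 → Sep 20, 2083: 31 days (August has 31).
Sep 20, 2083 → Oct 20, 2083: 30 days (September has 30).
Oct 20, 2083 → Nov 20, 2083: 31 days (October has 31).
Nov 20, 2083 → Dec 20, 2083: 30 days (November has 30).
Dec 20, 2083 → Jan 20, 2084: 31 days (December has 31).
Jan 20, 2084 → Feb 20, 2084: 31 days (January has 31).
Feb 20, 2084 → Mar 17, 2084: 26 days.
Total: 1093 days.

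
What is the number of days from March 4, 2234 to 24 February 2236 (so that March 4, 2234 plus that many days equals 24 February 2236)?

Mar 4, 2234 → Mar 4, 2235: 365 days.
Mar 4, 2235 → Apr 4, 2235: 31 days (March has 31).
Apr 4, 2235 → May 4, 2235: 30 days (April has 30).
May 4, 2235 → Jun 4, 2235: 31 days (May has 31).
Jun 4, 2235 → Jul 4, 2235: 30 days (June has 30).
Jul 4, 2235 → Aug 4, 2235: 31 days (July has 31).
Aug 4, 2235 → Sep 4, 2235: 31 days (August has 31).
Sep 4, 2235 → Oct 4, 2235: 30 days (September has 30).
Oct 4, 2235 → Nov 4, 2235: 31 days (October has 31).
Nov 4, 2235 → Dec 4, 2235: 30 days (November has 30).
Dec 4, 2235 → Jan 4, 2236: 31 days (December has 31).
Jan 4, 2236 → Feb 4, 2236: 31 days (January has 31).
Feb 4, 2236 → Feb 24, 2236: 20 days.
Total: 722 days.

722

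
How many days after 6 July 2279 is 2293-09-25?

Jul 6, 2279 → Jul 6, 2280: 366 days (Feb 29, 2280 is in that span).
Jul 6, 2280 → Jul 6, 2281: 365 days.
Jul 6, 2281 → Jul 6, 2282: 365 days.
Jul 6, 2282 → Jul 6, 2283: 365 days.
Jul 6, 2283 → Jul 6, 2284: 366 days (Feb 29, 2284 is in that span).
Jul 6, 2284 → Jul 6, 2285: 365 days.
Jul 6, 2285 → Jul 6, 2286: 365 days.
Jul 6, 2286 → Jul 6, 2287: 365 days.
Jul 6, 2287 → Jul 6, 2288: 366 days (Feb 29, 2288 is in that span).
Jul 6, 2288 → Jul 6, 2289: 365 days.
Jul 6, 2289 → Jul 6, 2290: 365 days.
Jul 6, 2290 → Jul 6, 2291: 365 days.
Jul 6, 2291 → Jul 6, 2292: 366 days (Feb 29, 2292 is in that span).
Jul 6, 2292 → Jul 6, 2293: 365 days.
Jul 6, 2293 → Aug 6, 2293: 31 days (July has 31).
Aug 6, 2293 → Sep 6, 2293: 31 days (August has 31).
Sep 6, 2293 → Sep 25, 2293: 19 days.
Total: 5195 days.

5195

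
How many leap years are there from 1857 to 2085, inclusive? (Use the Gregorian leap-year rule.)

Multiples of 4 in [1857,2085]: 57.
Of those, multiples of 100: 2 (not leap unless ÷400).
Multiples of 400: 1.
Leap years = 57 − 2 + 1 = 56.

56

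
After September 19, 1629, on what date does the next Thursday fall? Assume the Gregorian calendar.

September 20, 1629

Sep 19, 1629 is a Wednesday.
From Wednesday to the next Thursday is 1 day.
Sep 19, 1629 + 1 = Sep 20, 1629.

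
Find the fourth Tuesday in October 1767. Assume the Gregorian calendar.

October 27, 1767

October 1, 1767 is a Thursday.
The first Tuesday is therefore October 6 (5 days later).
The fourth Tuesday is 6 + 3×7 = October 27.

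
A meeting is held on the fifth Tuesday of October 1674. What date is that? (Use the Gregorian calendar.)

October 30, 1674

October 1, 1674 is a Monday.
The first Tuesday is therefore October 2 (1 days later).
The fifth Tuesday is 2 + 4×7 = October 30.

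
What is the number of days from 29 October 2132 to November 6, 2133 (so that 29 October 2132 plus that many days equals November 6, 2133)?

373

Oct 29, 2132 → Nov 29, 2132: 31 days (October has 31).
Nov 29, 2132 → Dec 29, 2132: 30 days (November has 30).
Dec 29, 2132 → Jan 29, 2133: 31 days (December has 31).
Jan 29, 2133 → Feb 28, 2133: 30 days (January has 31).
Feb 28, 2133 → Mar 28, 2133: 28 days (February has 28).
Mar 28, 2133 → Apr 28, 2133: 31 days (March has 31).
Apr 28, 2133 → May 28, 2133: 30 days (April has 30).
May 28, 2133 → Jun 28, 2133: 31 days (May has 31).
Jun 28, 2133 → Jul 28, 2133: 30 days (June has 30).
Jul 28, 2133 → Aug 28, 2133: 31 days (July has 31).
Aug 28, 2133 → Sep 28, 2133: 31 days (August has 31).
Sep 28, 2133 → Oct 28, 2133: 30 days (September has 30).
Oct 28, 2133 → Nov 6, 2133: 9 days.
Total: 373 days.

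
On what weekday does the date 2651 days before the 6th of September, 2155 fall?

Monday

First find the weekday of Sep 6, 2155. Doomsday rule: the anchor day for the 2100s is Sunday. For year 55: 55÷12 = 4 r 7, and 7÷4 = 1, so 4+7+1 = 12.
Sunday + 12 ≡ Friday — that's 2155's doomsday.
In September the doomsday date is Sep 5.
Sep 6 is 1 day after Sep 5; 1 mod 7 = 1, so Friday + 1 = Saturday.
2651 mod 7 = 5, so 2651 days before a Saturday is Saturday − 5 = Monday.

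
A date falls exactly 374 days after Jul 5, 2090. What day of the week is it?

Saturday

Jul 5, 2090 is a Wednesday.
374 mod 7 = 3, so 374 days after a Wednesday is Wednesday + 3 = Saturday.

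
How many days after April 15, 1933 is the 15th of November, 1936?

1310

Apr 15, 1933 → Apr 15, 1934: 365 days.
Apr 15, 1934 → Apr 15, 1935: 365 days.
Apr 15, 1935 → Apr 15, 1936: 366 days (Feb 29, 1936 is in that span).
Apr 15, 1936 → May 15, 1936: 30 days (April has 30).
May 15, 1936 → Jun 15, 1936: 31 days (May has 31).
Jun 15, 1936 → Jul 15, 1936: 30 days (June has 30).
Jul 15, 1936 → Aug 15, 1936: 31 days (July has 31).
Aug 15, 1936 → Sep 15, 1936: 31 days (August has 31).
Sep 15, 1936 → Oct 15, 1936: 30 days (September has 30).
Oct 15, 1936 → Nov 15, 1936: 31 days.
Total: 1310 days.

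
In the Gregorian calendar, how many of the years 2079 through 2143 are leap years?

15

Multiples of 4 in [2079,2143]: 16.
Of those, multiples of 100: 1 (not leap unless ÷400).
Multiples of 400: 0.
Leap years = 16 − 1 + 0 = 15.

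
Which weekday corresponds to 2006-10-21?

January 1, 2006 is a Sunday.
Jan 1, 2006 → Feb 1, 2006: 31 days (January has 31).
Feb 1, 2006 → Mar 1, 2006: 28 days (February has 28).
Mar 1, 2006 → Apr 1, 2006: 31 days (March has 31).
Apr 1, 2006 → May 1, 2006: 30 days (April has 30).
May 1, 2006 → Jun 1, 2006: 31 days (May has 31).
Jun 1, 2006 → Jul 1, 2006: 30 days (June has 30).
Jul 1, 2006 → Aug 1, 2006: 31 days (July has 31).
Aug 1, 2006 → Sep 1, 2006: 31 days (August has 31).
Sep 1, 2006 → Oct 1, 2006: 30 days (September has 30).
Oct 1, 2006 → Oct 21, 2006: 20 days.
Total: 293 days.
293 mod 7 = 6, so Sunday + 6 = Saturday.

Saturday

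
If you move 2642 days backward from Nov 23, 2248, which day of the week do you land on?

First find the weekday of Nov 23, 2248. Doomsday rule: the anchor day for the 2200s is Friday. For year 48: 48÷12 = 4 r 0, and 0÷4 = 0, so 4+0+0 = 4.
Friday + 4 ≡ Tuesday — that's 2248's doomsday.
In November the doomsday date is Nov 7.
Nov 23 is 16 days after Nov 7; 16 mod 7 = 2, so Tuesday + 2 = Thursday.
2642 mod 7 = 3, so 2642 days before a Thursday is Thursday − 3 = Monday.

Monday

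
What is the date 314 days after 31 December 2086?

Dec has 31 days: +1 → Jan 1, 2087 (313 left).
Jan has 31 days: +31 → Feb 1, 2087 (282 left).
Feb has 28 days: +28 → Mar 1, 2087 (254 left).
Mar has 31 days: +31 → Apr 1, 2087 (223 left).
Apr has 30 days: +30 → May 1, 2087 (193 left).
May has 31 days: +31 → Jun 1, 2087 (162 left).
Jun has 30 days: +30 → Jul 1, 2087 (132 left).
Jul has 31 days: +31 → Aug 1, 2087 (101 left).
Aug has 31 days: +31 → Sep 1, 2087 (70 left).
Sep has 30 days: +30 → Oct 1, 2087 (40 left).
Oct has 31 days: +31 → Nov 1, 2087 (9 left).
+9 → Nov 10, 2087.

November 10, 2087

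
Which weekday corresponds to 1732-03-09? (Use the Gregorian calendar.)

Doomsday rule: the anchor day for the 1700s is Sunday. For year 32: 32÷12 = 2 r 8, and 8÷4 = 2, so 2+8+2 = 12.
Sunday + 12 ≡ Friday — that's 1732's doomsday.
In March the doomsday date is Mar 14.
Mar 9 is 5 days before Mar 14; 5 mod 7 = 5, so Friday − 5 = Sunday.

Sunday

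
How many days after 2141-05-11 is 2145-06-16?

May 11, 2141 → May 11, 2142: 365 days.
May 11, 2142 → May 11, 2143: 365 days.
May 11, 2143 → May 11, 2144: 366 days (Feb 29, 2144 is in that span).
May 11, 2144 → May 11, 2145: 365 days.
May 11, 2145 → Jun 11, 2145: 31 days (May has 31).
Jun 11, 2145 → Jun 16, 2145: 5 days.
Total: 1497 days.

1497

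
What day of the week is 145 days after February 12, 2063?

Saturday

Feb 12, 2063 is a Monday.
145 mod 7 = 5, so 145 days after a Monday is Monday + 5 = Saturday.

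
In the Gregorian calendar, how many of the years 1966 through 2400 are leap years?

106

Multiples of 4 in [1966,2400]: 109.
Of those, multiples of 100: 5 (not leap unless ÷400).
Multiples of 400: 2.
Leap years = 109 − 5 + 2 = 106.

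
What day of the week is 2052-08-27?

January 1, 2052 is a Monday.
Jan 1, 2052 → Feb 1, 2052: 31 days (January has 31).
Feb 1, 2052 → Mar 1, 2052: 29 days (February has 29).
Mar 1, 2052 → Apr 1, 2052: 31 days (March has 31).
Apr 1, 2052 → May 1, 2052: 30 days (April has 30).
May 1, 2052 → Jun 1, 2052: 31 days (May has 31).
Jun 1, 2052 → Jul 1, 2052: 30 days (June has 30).
Jul 1, 2052 → Aug 1, 2052: 31 days (July has 31).
Aug 1, 2052 → Aug 27, 2052: 26 days.
Total: 239 days.
239 mod 7 = 1, so Monday + 1 = Tuesday.

Tuesday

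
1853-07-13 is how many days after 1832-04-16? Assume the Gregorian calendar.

Apr 16, 1832 → Apr 16, 1833: 365 days.
Apr 16, 1833 → Apr 16, 1834: 365 days.
Apr 16, 1834 → Apr 16, 1835: 365 days.
Apr 16, 1835 → Apr 16, 1836: 366 days (Feb 29, 1836 is in that span).
Apr 16, 1836 → Apr 16, 1837: 365 days.
Apr 16, 1837 → Apr 16, 1838: 365 days.
Apr 16, 1838 → Apr 16, 1839: 365 days.
Apr 16, 1839 → Apr 16, 1840: 366 days (Feb 29, 1840 is in that span).
Apr 16, 1840 → Apr 16, 1841: 365 days.
Apr 16, 1841 → Apr 16, 1842: 365 days.
Apr 16, 1842 → Apr 16, 1843: 365 days.
Apr 16, 1843 → Apr 16, 1844: 366 days (Feb 29, 1844 is in that span).
Apr 16, 1844 → Apr 16, 1845: 365 days.
Apr 16, 1845 → Apr 16, 1846: 365 days.
Apr 16, 1846 → Apr 16, 1847: 365 days.
Apr 16, 1847 → Apr 16, 1848: 366 days (Feb 29, 1848 is in that span).
Apr 16, 1848 → Apr 16, 1849: 365 days.
Apr 16, 1849 → Apr 16, 1850: 365 days.
Apr 16, 1850 → Apr 16, 1851: 365 days.
Apr 16, 1851 → Apr 16, 1852: 366 days (Feb 29, 1852 is in that span).
Apr 16, 1852 → Apr 16, 1853: 365 days.
Apr 16, 1853 → May 16, 1853: 30 days (April has 30).
May 16, 1853 → Jun 16, 1853: 31 days (May has 31).
Jun 16, 1853 → Jul 13, 1853: 27 days.
Total: 7758 days.

7758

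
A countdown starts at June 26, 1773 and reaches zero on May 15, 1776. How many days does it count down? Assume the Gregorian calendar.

1054

Jun 26, 1773 → Jun 26, 1774: 365 days.
Jun 26, 1774 → Jun 26, 1775: 365 days.
Jun 26, 1775 → Jul 26, 1775: 30 days (June has 30).
Jul 26, 1775 → Aug 26, 1775: 31 days (July has 31).
Aug 26, 1775 → Sep 26, 1775: 31 days (August has 31).
Sep 26, 1775 → Oct 26, 1775: 30 days (September has 30).
Oct 26, 1775 → Nov 26, 1775: 31 days (October has 31).
Nov 26, 1775 → Dec 26, 1775: 30 days (November has 30).
Dec 26, 1775 → Jan 26, 1776: 31 days (December has 31).
Jan 26, 1776 → Feb 26, 1776: 31 days (January has 31).
Feb 26, 1776 → Mar 26, 1776: 29 days (February has 29).
Mar 26, 1776 → Apr 26, 1776: 31 days (March has 31).
Apr 26, 1776 → May 15, 1776: 19 days.
Total: 1054 days.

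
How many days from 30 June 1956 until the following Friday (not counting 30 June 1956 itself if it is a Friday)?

Jun 30, 1956 is a Saturday.
From Saturday to the next Friday is 6 days.

6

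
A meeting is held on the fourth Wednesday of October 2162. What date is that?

October 1, 2162 is a Friday.
The first Wednesday is therefore October 6 (5 days later).
The fourth Wednesday is 6 + 3×7 = October 27.

October 27, 2162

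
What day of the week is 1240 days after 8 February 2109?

Saturday

First find the weekday of Feb 8, 2109. Doomsday rule: the anchor day for the 2100s is Sunday. For year 09: 9÷12 = 0 r 9, and 9÷4 = 2, so 0+9+2 = 11.
Sunday + 11 ≡ Thursday — that's 2109's doomsday.
In February the doomsday date is Feb 28 (2109 is not a leap year).
Feb 8 is 20 days before Feb 28; 20 mod 7 = 6, so Thursday − 6 = Friday.
1240 mod 7 = 1, so 1240 days after a Friday is Friday + 1 = Saturday.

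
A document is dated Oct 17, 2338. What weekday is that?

Doomsday rule: the anchor day for the 2300s is Wednesday. For year 38: 38÷12 = 3 r 2, and 2÷4 = 0, so 3+2+0 = 5.
Wednesday + 5 ≡ Monday — that's 2338's doomsday.
In October the doomsday date is Oct 10.
Oct 17 is 7 days after Oct 10; 7 mod 7 = 0, so Monday + 0 = Monday.

Monday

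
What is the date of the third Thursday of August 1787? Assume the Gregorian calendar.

August 16, 1787

August 1, 1787 is a Wednesday.
The first Thursday is therefore August 2 (1 days later).
The third Thursday is 2 + 2×7 = August 16.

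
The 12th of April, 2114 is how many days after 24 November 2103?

3792

Nov 24, 2103 → Nov 24, 2104: 366 days (Feb 29, 2104 is in that span).
Nov 24, 2104 → Nov 24, 2105: 365 days.
Nov 24, 2105 → Nov 24, 2106: 365 days.
Nov 24, 2106 → Nov 24, 2107: 365 days.
Nov 24, 2107 → Nov 24, 2108: 366 days (Feb 29, 2108 is in that span).
Nov 24, 2108 → Nov 24, 2109: 365 days.
Nov 24, 2109 → Nov 24, 2110: 365 days.
Nov 24, 2110 → Nov 24, 2111: 365 days.
Nov 24, 2111 → Nov 24, 2112: 366 days (Feb 29, 2112 is in that span).
Nov 24, 2112 → Nov 24, 2113: 365 days.
Nov 24, 2113 → Dec 24, 2113: 30 days (November has 30).
Dec 24, 2113 → Jan 24, 2114: 31 days (December has 31).
Jan 24, 2114 → Feb 24, 2114: 31 days (January has 31).
Feb 24, 2114 → Mar 24, 2114: 28 days (February has 28).
Mar 24, 2114 → Apr 12, 2114: 19 days.
Total: 3792 days.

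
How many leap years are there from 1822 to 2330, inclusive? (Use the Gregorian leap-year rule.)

123

Multiples of 4 in [1822,2330]: 127.
Of those, multiples of 100: 5 (not leap unless ÷400).
Multiples of 400: 1.
Leap years = 127 − 5 + 1 = 123.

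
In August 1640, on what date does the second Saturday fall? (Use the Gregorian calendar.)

August 1, 1640 is a Wednesday.
The first Saturday is therefore August 4 (3 days later).
The second Saturday is 4 + 1×7 = August 11.

August 11, 1640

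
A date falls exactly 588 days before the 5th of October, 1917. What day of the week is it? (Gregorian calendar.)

Friday

First find the weekday of Oct 5, 1917. Doomsday rule: the anchor day for the 1900s is Wednesday. For year 17: 17÷12 = 1 r 5, and 5÷4 = 1, so 1+5+1 = 7.
Wednesday + 7 ≡ Wednesday — that's 1917's doomsday.
In October the doomsday date is Oct 10.
Oct 5 is 5 days before Oct 10; 5 mod 7 = 5, so Wednesday − 5 = Friday.
588 mod 7 = 0, so 588 days before a Friday is Friday − 0 = Friday.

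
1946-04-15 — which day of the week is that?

Monday

Doomsday rule: the anchor day for the 1900s is Wednesday. For year 46: 46÷12 = 3 r 10, and 10÷4 = 2, so 3+10+2 = 15.
Wednesday + 15 ≡ Thursday — that's 1946's doomsday.
In April the doomsday date is Apr 4.
Apr 15 is 11 days after Apr 4; 11 mod 7 = 4, so Thursday + 4 = Monday.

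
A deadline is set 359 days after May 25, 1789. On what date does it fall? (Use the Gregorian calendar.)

May 19, 1790

May has 31 days: +7 → Jun 1, 1789 (352 left).
Jun has 30 days: +30 → Jul 1, 1789 (322 left).
Jul has 31 days: +31 → Aug 1, 1789 (291 left).
Aug has 31 days: +31 → Sep 1, 1789 (260 left).
Sep has 30 days: +30 → Oct 1, 1789 (230 left).
Oct has 31 days: +31 → Nov 1, 1789 (199 left).
Nov has 30 days: +30 → Dec 1, 1789 (169 left).
Dec has 31 days: +31 → Jan 1, 1790 (138 left).
Jan has 31 days: +31 → Feb 1, 1790 (107 left).
Feb has 28 days: +28 → Mar 1, 1790 (79 left).
Mar has 31 days: +31 → Apr 1, 1790 (48 left).
Apr has 30 days: +30 → May 1, 1790 (18 left).
+18 → May 19, 1790.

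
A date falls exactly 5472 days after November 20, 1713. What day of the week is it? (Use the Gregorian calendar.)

Saturday

Nov 20, 1713 is a Monday.
5472 mod 7 = 5, so 5472 days after a Monday is Monday + 5 = Saturday.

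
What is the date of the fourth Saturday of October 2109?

October 1, 2109 is a Tuesday.
The first Saturday is therefore October 5 (4 days later).
The fourth Saturday is 5 + 3×7 = October 26.

October 26, 2109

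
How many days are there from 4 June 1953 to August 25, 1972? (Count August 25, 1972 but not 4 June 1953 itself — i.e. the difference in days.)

7022

Jun 4, 1953 → Jun 4, 1954: 365 days.
Jun 4, 1954 → Jun 4, 1955: 365 days.
Jun 4, 1955 → Jun 4, 1956: 366 days (Feb 29, 1956 is in that span).
Jun 4, 1956 → Jun 4, 1957: 365 days.
Jun 4, 1957 → Jun 4, 1958: 365 days.
Jun 4, 1958 → Jun 4, 1959: 365 days.
Jun 4, 1959 → Jun 4, 1960: 366 days (Feb 29, 1960 is in that span).
Jun 4, 1960 → Jun 4, 1961: 365 days.
Jun 4, 1961 → Jun 4, 1962: 365 days.
Jun 4, 1962 → Jun 4, 1963: 365 days.
Jun 4, 1963 → Jun 4, 1964: 366 days (Feb 29, 1964 is in that span).
Jun 4, 1964 → Jun 4, 1965: 365 days.
Jun 4, 1965 → Jun 4, 1966: 365 days.
Jun 4, 1966 → Jun 4, 1967: 365 days.
Jun 4, 1967 → Jun 4, 1968: 366 days (Feb 29, 1968 is in that span).
Jun 4, 1968 → Jun 4, 1969: 365 days.
Jun 4, 1969 → Jun 4, 1970: 365 days.
Jun 4, 1970 → Jun 4, 1971: 365 days.
Jun 4, 1971 → Jun 4, 1972: 366 days (Feb 29, 1972 is in that span).
Jun 4, 1972 → Jul 4, 1972: 30 days (June has 30).
Jul 4, 1972 → Aug 4, 1972: 31 days (July has 31).
Aug 4, 1972 → Aug 25, 1972: 21 days.
Total: 7022 days.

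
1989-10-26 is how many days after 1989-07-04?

114

Jul 4, 1989 → Aug 4, 1989: 31 days (July has 31).
Aug 4, 1989 → Sep 4, 1989: 31 days (August has 31).
Sep 4, 1989 → Oct 4, 1989: 30 days (September has 30).
Oct 4, 1989 → Oct 26, 1989: 22 days.
Total: 114 days.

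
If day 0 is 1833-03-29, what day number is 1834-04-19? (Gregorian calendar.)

Mar 29, 1833 → Apr 29, 1833: 31 days (March has 31).
Apr 29, 1833 → May 29, 1833: 30 days (April has 30).
May 29, 1833 → Jun 29, 1833: 31 days (May has 31).
Jun 29, 1833 → Jul 29, 1833: 30 days (June has 30).
Jul 29, 1833 → Aug 29, 1833: 31 days (July has 31).
Aug 29, 1833 → Sep 29, 1833: 31 days (August has 31).
Sep 29, 1833 → Oct 29, 1833: 30 days (September has 30).
Oct 29, 1833 → Nov 29, 1833: 31 days (October has 31).
Nov 29, 1833 → Dec 29, 1833: 30 days (November has 30).
Dec 29, 1833 → Jan 29, 1834: 31 days (December has 31).
Jan 29, 1834 → Feb 28, 1834: 30 days (January has 31).
Feb 28, 1834 → Mar 28, 1834: 28 days (February has 28).
Mar 28, 1834 → Apr 19, 1834: 22 days.
Total: 386 days.

386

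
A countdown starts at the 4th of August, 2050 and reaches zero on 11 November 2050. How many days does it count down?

99

Aug 4, 2050 → Sep 4, 2050: 31 days (August has 31).
Sep 4, 2050 → Oct 4, 2050: 30 days (September has 30).
Oct 4, 2050 → Nov 4, 2050: 31 days (October has 31).
Nov 4, 2050 → Nov 11, 2050: 7 days.
Total: 99 days.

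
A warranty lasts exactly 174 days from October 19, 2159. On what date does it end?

April 10, 2160

Oct has 31 days: +13 → Nov 1, 2159 (161 left).
Nov has 30 days: +30 → Dec 1, 2159 (131 left).
Dec has 31 days: +31 → Jan 1, 2160 (100 left).
Jan has 31 days: +31 → Feb 1, 2160 (69 left).
Feb has 29 days: +29 → Mar 1, 2160 (40 left).
Mar has 31 days: +31 → Apr 1, 2160 (9 left).
+9 → Apr 10, 2160.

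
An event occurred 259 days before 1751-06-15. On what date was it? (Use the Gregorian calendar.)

September 29, 1750

−15 → May 31, 1751 (end of May, 31 days; 244 left).
−31 → Apr 30, 1751 (end of Apr, 30 days; 213 left).
−30 → Mar 31, 1751 (end of Mar, 31 days; 183 left).
−31 → Feb 28, 1751 (end of Feb, 28 days; 152 left).
−28 → Jan 31, 1751 (end of Jan, 31 days; 124 left).
−31 → Dec 31, 1750 (end of Dec, 31 days; 93 left).
−31 → Nov 30, 1750 (end of Nov, 30 days; 62 left).
−30 → Oct 31, 1750 (end of Oct, 31 days; 32 left).
−31 → Sep 30, 1750 (end of Sep, 30 days; 1 left).
−1 → Sep 29, 1750.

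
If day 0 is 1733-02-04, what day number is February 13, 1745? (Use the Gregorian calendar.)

Feb 4, 1733 → Feb 4, 1734: 365 days.
Feb 4, 1734 → Feb 4, 1735: 365 days.
Feb 4, 1735 → Feb 4, 1736: 365 days.
Feb 4, 1736 → Feb 4, 1737: 366 days (Feb 29, 1736 is in that span).
Feb 4, 1737 → Feb 4, 1738: 365 days.
Feb 4, 1738 → Feb 4, 1739: 365 days.
Feb 4, 1739 → Feb 4, 1740: 365 days.
Feb 4, 1740 → Feb 4, 1741: 366 days (Feb 29, 1740 is in that span).
Feb 4, 1741 → Feb 4, 1742: 365 days.
Feb 4, 1742 → Feb 4, 1743: 365 days.
Feb 4, 1743 → Feb 4, 1744: 365 days.
Feb 4, 1744 → Mar 4, 1744: 29 days (February has 29).
Mar 4, 1744 → Apr 4, 1744: 31 days (March has 31).
Apr 4, 1744 → May 4, 1744: 30 days (April has 30).
May 4, 1744 → Jun 4, 1744: 31 days (May has 31).
Jun 4, 1744 → Jul 4, 1744: 30 days (June has 30).
Jul 4, 1744 → Aug 4, 1744: 31 days (July has 31).
Aug 4, 1744 → Sep 4, 1744: 31 days (August has 31).
Sep 4, 1744 → Oct 4, 1744: 30 days (September has 30).
Oct 4, 1744 → Nov 4, 1744: 31 days (October has 31).
Nov 4, 1744 → Dec 4, 1744: 30 days (November has 30).
Dec 4, 1744 → Jan 4, 1745: 31 days (December has 31).
Jan 4, 1745 → Feb 4, 1745: 31 days (January has 31).
Feb 4, 1745 → Feb 13, 1745: 9 days.
Total: 4392 days.

4392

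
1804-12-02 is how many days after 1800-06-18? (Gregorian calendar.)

Jun 18, 1800 → Jun 18, 1801: 365 days.
Jun 18, 1801 → Jun 18, 1802: 365 days.
Jun 18, 1802 → Jun 18, 1803: 365 days.
Jun 18, 1803 → Jun 18, 1804: 366 days (Feb 29, 1804 is in that span).
Jun 18, 1804 → Jul 18, 1804: 30 days (June has 30).
Jul 18, 1804 → Aug 18, 1804: 31 days (July has 31).
Aug 18, 1804 → Sep 18, 1804: 31 days (August has 31).
Sep 18, 1804 → Oct 18, 1804: 30 days (September has 30).
Oct 18, 1804 → Nov 18, 1804: 31 days (October has 31).
Nov 18, 1804 → Dec 2, 1804: 14 days.
Total: 1628 days.

1628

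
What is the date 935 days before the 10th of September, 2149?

February 18, 2147

−365 (one year) → Sep 10, 2148 (570 left).
−366 (one year; includes Feb 29, 2148) → Sep 10, 2147 (204 left).
−10 → Aug 31, 2147 (end of Aug, 31 days; 194 left).
−31 → Jul 31, 2147 (end of Jul, 31 days; 163 left).
−31 → Jun 30, 2147 (end of Jun, 30 days; 132 left).
−30 → May 31, 2147 (end of May, 31 days; 102 left).
−31 → Apr 30, 2147 (end of Apr, 30 days; 71 left).
−30 → Mar 31, 2147 (end of Mar, 31 days; 41 left).
−31 → Feb 28, 2147 (end of Feb, 28 days; 10 left).
−10 → Feb 18, 2147.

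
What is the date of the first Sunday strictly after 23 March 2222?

March 24, 2222

Mar 23, 2222 is a Saturday.
From Saturday to the next Sunday is 1 day.
Mar 23, 2222 + 1 = Mar 24, 2222.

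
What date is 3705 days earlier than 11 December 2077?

October 20, 2067

−365 (one year) → Dec 11, 2076 (3340 left).
−366 (one year; includes Feb 29, 2076) → Dec 11, 2075 (2974 left).
−365 (one year) → Dec 11, 2074 (2609 left).
−365 (one year) → Dec 11, 2073 (2244 left).
−365 (one year) → Dec 11, 2072 (1879 left).
−366 (one year; includes Feb 29, 2072) → Dec 11, 2071 (1513 left).
−365 (one year) → Dec 11, 2070 (1148 left).
−365 (one year) → Dec 11, 2069 (783 left).
−365 (one year) → Dec 11, 2068 (418 left).
−366 (one year; includes Feb 29, 2068) → Dec 11, 2067 (52 left).
−11 → Nov 30, 2067 (end of Nov, 30 days; 41 left).
−30 → Oct 31, 2067 (end of Oct, 31 days; 11 left).
−11 → Oct 20, 2067.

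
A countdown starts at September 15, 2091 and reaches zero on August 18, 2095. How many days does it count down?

1433

Sep 15, 2091 → Sep 15, 2092: 366 days (Feb 29, 2092 is in that span).
Sep 15, 2092 → Sep 15, 2093: 365 days.
Sep 15, 2093 → Sep 15, 2094: 365 days.
Sep 15, 2094 → Oct 15, 2094: 30 days (September has 30).
Oct 15, 2094 → Nov 15, 2094: 31 days (October has 31).
Nov 15, 2094 → Dec 15, 2094: 30 days (November has 30).
Dec 15, 2094 → Jan 15, 2095: 31 days (December has 31).
Jan 15, 2095 → Feb 15, 2095: 31 days (January has 31).
Feb 15, 2095 → Mar 15, 2095: 28 days (February has 28).
Mar 15, 2095 → Apr 15, 2095: 31 days (March has 31).
Apr 15, 2095 → May 15, 2095: 30 days (April has 30).
May 15, 2095 → Jun 15, 2095: 31 days (May has 31).
Jun 15, 2095 → Jul 15, 2095: 30 days (June has 30).
Jul 15, 2095 → Aug 15, 2095: 31 days (July has 31).
Aug 15, 2095 → Aug 18, 2095: 3 days.
Total: 1433 days.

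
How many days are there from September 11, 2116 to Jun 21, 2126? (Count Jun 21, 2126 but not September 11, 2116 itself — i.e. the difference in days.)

3570

Sep 11, 2116 → Sep 11, 2117: 365 days.
Sep 11, 2117 → Sep 11, 2118: 365 days.
Sep 11, 2118 → Sep 11, 2119: 365 days.
Sep 11, 2119 → Sep 11, 2120: 366 days (Feb 29, 2120 is in that span).
Sep 11, 2120 → Sep 11, 2121: 365 days.
Sep 11, 2121 → Sep 11, 2122: 365 days.
Sep 11, 2122 → Sep 11, 2123: 365 days.
Sep 11, 2123 → Sep 11, 2124: 366 days (Feb 29, 2124 is in that span).
Sep 11, 2124 → Sep 11, 2125: 365 days.
Sep 11, 2125 → Oct 11, 2125: 30 days (September has 30).
Oct 11, 2125 → Nov 11, 2125: 31 days (October has 31).
Nov 11, 2125 → Dec 11, 2125: 30 days (November has 30).
Dec 11, 2125 → Jan 11, 2126: 31 days (December has 31).
Jan 11, 2126 → Feb 11, 2126: 31 days (January has 31).
Feb 11, 2126 → Mar 11, 2126: 28 days (February has 28).
Mar 11, 2126 → Apr 11, 2126: 31 days (March has 31).
Apr 11, 2126 → May 11, 2126: 30 days (April has 30).
May 11, 2126 → Jun 11, 2126: 31 days (May has 31).
Jun 11, 2126 → Jun 21, 2126: 10 days.
Total: 3570 days.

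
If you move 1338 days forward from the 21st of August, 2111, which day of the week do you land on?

Aug 21, 2111 is a Friday.
1338 mod 7 = 1, so 1338 days after a Friday is Friday + 1 = Saturday.

Saturday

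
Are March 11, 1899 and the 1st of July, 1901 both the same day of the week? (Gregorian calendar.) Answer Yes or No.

No

From Mar 11, 1899 to Jul 1, 1901 is 842 days.
842 mod 7 = 2, so they are different weekdays.
(Mar 11, 1899 is a Saturday; Jul 1, 1901 is a Monday.)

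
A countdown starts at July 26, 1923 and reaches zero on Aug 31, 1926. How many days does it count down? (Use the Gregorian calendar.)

1132

Jul 26, 1923 → Jul 26, 1924: 366 days (Feb 29, 1924 is in that span).
Jul 26, 1924 → Jul 26, 1925: 365 days.
Jul 26, 1925 → Jul 26, 1926: 365 days.
Jul 26, 1926 → Aug 26, 1926: 31 days (July has 31).
Aug 26, 1926 → Aug 31, 1926: 5 days.
Total: 1132 days.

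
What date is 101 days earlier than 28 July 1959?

April 18, 1959

−28 → Jun 30, 1959 (end of Jun, 30 days; 73 left).
−30 → May 31, 1959 (end of May, 31 days; 43 left).
−31 → Apr 30, 1959 (end of Apr, 30 days; 12 left).
−12 → Apr 18, 1959.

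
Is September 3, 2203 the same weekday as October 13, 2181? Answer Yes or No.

Yes

From Oct 13, 2181 to Sep 3, 2203 is 7994 days.
7994 mod 7 = 0, so they are the same weekday.
(Oct 13, 2181 is a Saturday; Sep 3, 2203 is a Saturday.)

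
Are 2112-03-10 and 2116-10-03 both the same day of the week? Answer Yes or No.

From Mar 10, 2112 to Oct 3, 2116 is 1668 days.
1668 mod 7 = 2, so they are different weekdays.
(Mar 10, 2112 is a Thursday; Oct 3, 2116 is a Saturday.)

No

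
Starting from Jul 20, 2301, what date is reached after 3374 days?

+365 (one year) → Jul 20, 2302 (3009 left).
+365 (one year) → Jul 20, 2303 (2644 left).
+366 (one year; includes Feb 29, 2304) → Jul 20, 2304 (2278 left).
+365 (one year) → Jul 20, 2305 (1913 left).
+365 (one year) → Jul 20, 2306 (1548 left).
+365 (one year) → Jul 20, 2307 (1183 left).
+366 (one year; includes Feb 29, 2308) → Jul 20, 2308 (817 left).
+365 (one year) → Jul 20, 2309 (452 left).
+365 (one year) → Jul 20, 2310 (87 left).
Jul has 31 days: +12 → Aug 1, 2310 (75 left).
Aug has 31 days: +31 → Sep 1, 2310 (44 left).
Sep has 30 days: +30 → Oct 1, 2310 (14 left).
+14 → Oct 15, 2310.

October 15, 2310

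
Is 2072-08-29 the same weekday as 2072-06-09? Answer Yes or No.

From Jun 9, 2072 to Aug 29, 2072 is 81 days.
81 mod 7 = 4, so they are different weekdays.
(Jun 9, 2072 is a Thursday; Aug 29, 2072 is a Monday.)

No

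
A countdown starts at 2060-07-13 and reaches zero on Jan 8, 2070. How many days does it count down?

Jul 13, 2060 → Jul 13, 2061: 365 days.
Jul 13, 2061 → Jul 13, 2062: 365 days.
Jul 13, 2062 → Jul 13, 2063: 365 days.
Jul 13, 2063 → Jul 13, 2064: 366 days (Feb 29, 2064 is in that span).
Jul 13, 2064 → Jul 13, 2065: 365 days.
Jul 13, 2065 → Jul 13, 2066: 365 days.
Jul 13, 2066 → Jul 13, 2067: 365 days.
Jul 13, 2067 → Jul 13, 2068: 366 days (Feb 29, 2068 is in that span).
Jul 13, 2068 → Jul 13, 2069: 365 days.
Jul 13, 2069 → Aug 13, 2069: 31 days (July has 31).
Aug 13, 2069 → Sep 13, 2069: 31 days (August has 31).
Sep 13, 2069 → Oct 13, 2069: 30 days (September has 30).
Oct 13, 2069 → Nov 13, 2069: 31 days (October has 31).
Nov 13, 2069 → Dec 13, 2069: 30 days (November has 30).
Dec 13, 2069 → Jan 8, 2070: 26 days.
Total: 3466 days.

3466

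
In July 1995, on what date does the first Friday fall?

July 1, 1995 is a Saturday.
The first Friday is therefore July 7 (6 days later).

July 7, 1995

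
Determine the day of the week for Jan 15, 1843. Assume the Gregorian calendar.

Doomsday rule: the anchor day for the 1800s is Friday. For year 43: 43÷12 = 3 r 7, and 7÷4 = 1, so 3+7+1 = 11.
Friday + 11 ≡ Tuesday — that's 1843's doomsday.
In January the doomsday date is Jan 3 (1843 is not a leap year).
Jan 15 is 12 days after Jan 3; 12 mod 7 = 5, so Tuesday + 5 = Sunday.

Sunday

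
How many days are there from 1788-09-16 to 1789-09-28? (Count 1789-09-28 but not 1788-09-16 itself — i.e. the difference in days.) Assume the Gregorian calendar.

377

Sep 16, 1788 → Oct 16, 1788: 30 days (September has 30).
Oct 16, 1788 → Nov 16, 1788: 31 days (October has 31).
Nov 16, 1788 → Dec 16, 1788: 30 days (November has 30).
Dec 16, 1788 → Jan 16, 1789: 31 days (December has 31).
Jan 16, 1789 → Feb 16, 1789: 31 days (January has 31).
Feb 16, 1789 → Mar 16, 1789: 28 days (February has 28).
Mar 16, 1789 → Apr 16, 1789: 31 days (March has 31).
Apr 16, 1789 → May 16, 1789: 30 days (April has 30).
May 16, 1789 → Jun 16, 1789: 31 days (May has 31).
Jun 16, 1789 → Jul 16, 1789: 30 days (June has 30).
Jul 16, 1789 → Aug 16, 1789: 31 days (July has 31).
Aug 16, 1789 → Sep 16, 1789: 31 days (August has 31).
Sep 16, 1789 → Sep 28, 1789: 12 days.
Total: 377 days.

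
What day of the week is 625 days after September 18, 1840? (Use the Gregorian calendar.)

First find the weekday of Sep 18, 1840. Doomsday rule: the anchor day for the 1800s is Friday. For year 40: 40÷12 = 3 r 4, and 4÷4 = 1, so 3+4+1 = 8.
Friday + 8 ≡ Saturday — that's 1840's doomsday.
In September the doomsday date is Sep 5.
Sep 18 is 13 days after Sep 5; 13 mod 7 = 6, so Saturday + 6 = Friday.
625 mod 7 = 2, so 625 days after a Friday is Friday + 2 = Sunday.

Sunday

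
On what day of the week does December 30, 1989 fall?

Doomsday rule: the anchor day for the 1900s is Wednesday. For year 89: 89÷12 = 7 r 5, and 5÷4 = 1, so 7+5+1 = 13.
Wednesday + 13 ≡ Tuesday — that's 1989's doomsday.
In December the doomsday date is Dec 12.
Dec 30 is 18 days after Dec 12; 18 mod 7 = 4, so Tuesday + 4 = Saturday.

Saturday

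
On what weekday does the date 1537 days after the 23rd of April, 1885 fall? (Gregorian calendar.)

First find the weekday of Apr 23, 1885. Doomsday rule: the anchor day for the 1800s is Friday. For year 85: 85÷12 = 7 r 1, and 1÷4 = 0, so 7+1+0 = 8.
Friday + 8 ≡ Saturday — that's 1885's doomsday.
In April the doomsday date is Apr 4.
Apr 23 is 19 days after Apr 4; 19 mod 7 = 5, so Saturday + 5 = Thursday.
1537 mod 7 = 4, so 1537 days after a Thursday is Thursday + 4 = Monday.

Monday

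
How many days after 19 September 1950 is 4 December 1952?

807

Sep 19, 1950 → Sep 19, 1951: 365 days.
Sep 19, 1951 → Sep 19, 1952: 366 days (Feb 29, 1952 is in that span).
Sep 19, 1952 → Oct 19, 1952: 30 days (September has 30).
Oct 19, 1952 → Nov 19, 1952: 31 days (October has 31).
Nov 19, 1952 → Dec 4, 1952: 15 days.
Total: 807 days.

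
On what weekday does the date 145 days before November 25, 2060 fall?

Nov 25, 2060 is a Thursday.
145 mod 7 = 5, so 145 days before a Thursday is Thursday − 5 = Saturday.

Saturday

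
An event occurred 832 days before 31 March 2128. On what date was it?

−366 (one year; includes Feb 29, 2128) → Mar 31, 2127 (466 left).
−365 (one year) → Mar 31, 2126 (101 left).
−31 → Feb 28, 2126 (end of Feb, 28 days; 70 left).
−28 → Jan 31, 2126 (end of Jan, 31 days; 42 left).
−31 → Dec 31, 2125 (end of Dec, 31 days; 11 left).
−11 → Dec 20, 2125.

December 20, 2125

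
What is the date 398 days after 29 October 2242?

December 1, 2243

Oct has 31 days: +3 → Nov 1, 2242 (395 left).
Nov has 30 days: +30 → Dec 1, 2242 (365 left).
Dec has 31 days: +31 → Jan 1, 2243 (334 left).
Jan has 31 days: +31 → Feb 1, 2243 (303 left).
Feb has 28 days: +28 → Mar 1, 2243 (275 left).
Mar has 31 days: +31 → Apr 1, 2243 (244 left).
Apr has 30 days: +30 → May 1, 2243 (214 left).
May has 31 days: +31 → Jun 1, 2243 (183 left).
Jun has 30 days: +30 → Jul 1, 2243 (153 left).
Jul has 31 days: +31 → Aug 1, 2243 (122 left).
Aug has 31 days: +31 → Sep 1, 2243 (91 left).
Sep has 30 days: +30 → Oct 1, 2243 (61 left).
Oct has 31 days: +31 → Nov 1, 2243 (30 left).
Nov has 30 days: +30 → Dec 1, 2243 (0 left).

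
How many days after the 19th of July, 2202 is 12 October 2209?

2642

Jul 19, 2202 → Jul 19, 2203: 365 days.
Jul 19, 2203 → Jul 19, 2204: 366 days (Feb 29, 2204 is in that span).
Jul 19, 2204 → Jul 19, 2205: 365 days.
Jul 19, 2205 → Jul 19, 2206: 365 days.
Jul 19, 2206 → Jul 19, 2207: 365 days.
Jul 19, 2207 → Jul 19, 2208: 366 days (Feb 29, 2208 is in that span).
Jul 19, 2208 → Jul 19, 2209: 365 days.
Jul 19, 2209 → Aug 19, 2209: 31 days (July has 31).
Aug 19, 2209 → Sep 19, 2209: 31 days (August has 31).
Sep 19, 2209 → Oct 12, 2209: 23 days.
Total: 2642 days.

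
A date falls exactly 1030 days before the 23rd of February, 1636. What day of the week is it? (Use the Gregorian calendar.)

Friday

First find the weekday of Feb 23, 1636. Doomsday rule: the anchor day for the 1600s is Tuesday. For year 36: 36÷12 = 3 r 0, and 0÷4 = 0, so 3+0+0 = 3.
Tuesday + 3 ≡ Friday — that's 1636's doomsday.
In February the doomsday date is Feb 29 (1636 is a leap year (divisible by 4)).
Feb 23 is 6 days before Feb 29; 6 mod 7 = 6, so Friday − 6 = Saturday.
1030 mod 7 = 1, so 1030 days before a Saturday is Saturday − 1 = Friday.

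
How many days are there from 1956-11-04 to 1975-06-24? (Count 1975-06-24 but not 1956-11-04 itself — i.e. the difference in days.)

Nov 4, 1956 → Nov 4, 1957: 365 days.
Nov 4, 1957 → Nov 4, 1958: 365 days.
Nov 4, 1958 → Nov 4, 1959: 365 days.
Nov 4, 1959 → Nov 4, 1960: 366 days (Feb 29, 1960 is in that span).
Nov 4, 1960 → Nov 4, 1961: 365 days.
Nov 4, 1961 → Nov 4, 1962: 365 days.
Nov 4, 1962 → Nov 4, 1963: 365 days.
Nov 4, 1963 → Nov 4, 1964: 366 days (Feb 29, 1964 is in that span).
Nov 4, 1964 → Nov 4, 1965: 365 days.
Nov 4, 1965 → Nov 4, 1966: 365 days.
Nov 4, 1966 → Nov 4, 1967: 365 days.
Nov 4, 1967 → Nov 4, 1968: 366 days (Feb 29, 1968 is in that span).
Nov 4, 1968 → Nov 4, 1969: 365 days.
Nov 4, 1969 → Nov 4, 1970: 365 days.
Nov 4, 1970 → Nov 4, 1971: 365 days.
Nov 4, 1971 → Nov 4, 1972: 366 days (Feb 29, 1972 is in that span).
Nov 4, 1972 → Nov 4, 1973: 365 days.
Nov 4, 1973 → Nov 4, 1974: 365 days.
Nov 4, 1974 → Dec 4, 1974: 30 days (November has 30).
Dec 4, 1974 → Jan 4, 1975: 31 days (December has 31).
Jan 4, 1975 → Feb 4, 1975: 31 days (January has 31).
Feb 4, 1975 → Mar 4, 1975: 28 days (February has 28).
Mar 4, 1975 → Apr 4, 1975: 31 days (March has 31).
Apr 4, 1975 → May 4, 1975: 30 days (April has 30).
May 4, 1975 → Jun 4, 1975: 31 days (May has 31).
Jun 4, 1975 → Jun 24, 1975: 20 days.
Total: 6806 days.

6806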